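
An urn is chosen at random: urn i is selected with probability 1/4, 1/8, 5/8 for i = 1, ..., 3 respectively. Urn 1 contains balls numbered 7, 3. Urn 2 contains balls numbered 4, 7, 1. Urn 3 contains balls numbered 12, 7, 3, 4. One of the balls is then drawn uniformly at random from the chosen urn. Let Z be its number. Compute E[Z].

93/16

E[Z | urn 1] = (7+3)/2 = 5.
E[Z | urn 2] = (4+7+1)/3 = 4.
E[Z | urn 3] = (12+7+3+4)/4 = 13/2.
By the law of total expectation,
E[Z] = (1/4)·(5) + (1/8)·(4) + (5/8)·(13/2) = 93/16.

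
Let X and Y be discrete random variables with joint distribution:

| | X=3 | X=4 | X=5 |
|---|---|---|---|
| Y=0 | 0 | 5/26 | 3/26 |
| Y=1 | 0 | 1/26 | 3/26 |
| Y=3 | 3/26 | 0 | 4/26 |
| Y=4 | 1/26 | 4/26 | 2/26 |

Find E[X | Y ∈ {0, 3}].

P(Y ∈ {0, 3}) = 15/26.
Σ X·P over the event = 3·(3/26) + 4·(5/26) + 5·(3/26) + 5·(4/26) = 32/13.
E[X | Y ∈ {0, 3}] = (32/13) / (15/26) = 64/15.

64/15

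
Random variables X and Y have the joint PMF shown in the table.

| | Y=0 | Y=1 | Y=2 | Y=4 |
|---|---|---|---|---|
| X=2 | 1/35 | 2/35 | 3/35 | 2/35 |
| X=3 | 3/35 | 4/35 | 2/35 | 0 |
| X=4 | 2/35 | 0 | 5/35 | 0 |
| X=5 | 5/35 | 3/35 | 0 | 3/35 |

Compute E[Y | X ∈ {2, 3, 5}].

39/28

P(X ∈ {2, 3, 5}) = 4/5.
Summing Y·P(X=x,Y=y) over the conditioning event gives 39/35.
E[Y | X ∈ {2, 3, 5}] = (39/35) / (4/5) = 39/28.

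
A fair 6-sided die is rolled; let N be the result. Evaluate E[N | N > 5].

Given N > 5, N is equally likely to be any of {6}.
E[N | N > 5] = (6) / 1 = 6.

6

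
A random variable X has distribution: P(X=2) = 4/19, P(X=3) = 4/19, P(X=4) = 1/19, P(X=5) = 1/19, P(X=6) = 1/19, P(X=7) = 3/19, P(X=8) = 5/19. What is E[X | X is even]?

58/11

P(X is even) = 11/19.
Σ over the event: 2·4/19 + 4·1/19 + 6·1/19 + 8·5/19 = 58/19.
E[X | X is even] = (58/19) / (11/19) = 58/11.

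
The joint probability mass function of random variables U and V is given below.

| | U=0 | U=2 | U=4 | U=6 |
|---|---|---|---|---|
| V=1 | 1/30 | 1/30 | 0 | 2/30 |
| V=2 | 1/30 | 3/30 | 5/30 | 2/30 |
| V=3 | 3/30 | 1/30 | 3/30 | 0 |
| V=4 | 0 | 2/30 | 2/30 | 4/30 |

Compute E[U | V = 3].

P(V = 3) = 7/30.
Σ U·P over the event = 0·(3/30) + 2·(1/30) + 4·(3/30) = 7/15.
E[U | V = 3] = (7/15) / (7/30) = 2.

2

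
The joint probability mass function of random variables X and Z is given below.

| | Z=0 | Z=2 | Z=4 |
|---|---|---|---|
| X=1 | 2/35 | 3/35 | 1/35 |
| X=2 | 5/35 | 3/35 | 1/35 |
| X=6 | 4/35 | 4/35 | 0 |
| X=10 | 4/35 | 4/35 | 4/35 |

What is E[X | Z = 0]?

P(Z = 0) = 3/7.
Σ X·P over the event = 1·(2/35) + 2·(5/35) + 6·(4/35) + 10·(4/35) = 76/35.
E[X | Z = 0] = (76/35) / (3/7) = 76/15.

76/15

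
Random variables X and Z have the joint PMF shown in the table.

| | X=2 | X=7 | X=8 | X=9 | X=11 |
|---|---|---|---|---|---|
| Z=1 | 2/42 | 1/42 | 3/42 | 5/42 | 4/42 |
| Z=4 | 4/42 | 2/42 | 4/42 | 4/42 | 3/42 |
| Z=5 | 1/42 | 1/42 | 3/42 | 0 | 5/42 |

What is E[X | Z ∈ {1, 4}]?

247/32

P(Z ∈ {1, 4}) = 16/21.
Summing X·P(X=x,Z=y) over the conditioning event gives 247/42.
E[X | Z ∈ {1, 4}] = (247/42) / (16/21) = 247/32.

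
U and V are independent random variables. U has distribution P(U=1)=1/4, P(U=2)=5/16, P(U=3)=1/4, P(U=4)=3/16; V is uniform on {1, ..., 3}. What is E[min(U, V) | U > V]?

35/22

P(U > V) = 11/24.
Summing min(U,V)·P(x,y) over outcomes with U > V gives 35/48.
E[min(U, V) | U > V] = (35/48) / (11/24) = 35/22.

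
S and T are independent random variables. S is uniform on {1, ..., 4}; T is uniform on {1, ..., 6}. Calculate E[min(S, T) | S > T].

P(S > T) = 1/4.
Summing min(S,T)·P(x,y) over outcomes with S > T gives 5/12.
E[min(S, T) | S > T] = (5/12) / (1/4) = 5/3.

5/3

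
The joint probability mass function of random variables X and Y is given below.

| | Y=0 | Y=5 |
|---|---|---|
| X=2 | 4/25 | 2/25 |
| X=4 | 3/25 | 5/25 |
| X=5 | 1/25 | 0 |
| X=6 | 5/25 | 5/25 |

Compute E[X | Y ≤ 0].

P(Y ≤ 0) = 13/25.
Σ X·P over the event = 2·(4/25) + 4·(3/25) + 5·(1/25) + 6·(5/25) = 11/5.
E[X | Y ≤ 0] = (11/5) / (13/25) = 55/13.

55/13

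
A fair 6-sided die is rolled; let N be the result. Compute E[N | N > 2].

9/2

Given N > 2, N is equally likely to be any of {3, 4, 5, 6}.
E[N | N > 2] = (3 + 4 + 5 + 6) / 4 = 9/2.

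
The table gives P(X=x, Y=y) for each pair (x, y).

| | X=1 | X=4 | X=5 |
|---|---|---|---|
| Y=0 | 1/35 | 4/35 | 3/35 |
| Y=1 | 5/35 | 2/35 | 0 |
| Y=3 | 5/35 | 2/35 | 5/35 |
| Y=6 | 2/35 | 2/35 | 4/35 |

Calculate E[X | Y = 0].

4

P(Y = 0) = 8/35.
Σ X·P over the event = 1·(1/35) + 4·(4/35) + 5·(3/35) = 32/35.
E[X | Y = 0] = (32/35) / (8/35) = 4.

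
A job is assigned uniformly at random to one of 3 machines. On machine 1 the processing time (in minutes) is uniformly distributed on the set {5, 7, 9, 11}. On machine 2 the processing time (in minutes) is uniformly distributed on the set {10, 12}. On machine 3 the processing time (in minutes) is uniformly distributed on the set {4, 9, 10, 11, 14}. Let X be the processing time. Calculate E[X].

143/15

E[X | machine 1] = (5+7+9+11)/4 = 8.
E[X | machine 2] = (10+12)/2 = 11.
E[X | machine 3] = (4+9+10+11+14)/5 = 48/5.
E[X] = (1/3)·(8) + (1/3)·(11) + (1/3)·(48/5) = 143/15.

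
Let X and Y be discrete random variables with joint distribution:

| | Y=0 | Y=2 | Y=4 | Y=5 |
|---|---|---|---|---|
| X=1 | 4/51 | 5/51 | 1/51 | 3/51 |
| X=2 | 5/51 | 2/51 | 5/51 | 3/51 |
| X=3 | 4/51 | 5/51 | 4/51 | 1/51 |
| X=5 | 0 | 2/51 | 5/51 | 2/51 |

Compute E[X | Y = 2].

17/7

P(Y = 2) = 14/51.
Σ X·P over the event = 1·(5/51) + 2·(2/51) + 3·(5/51) + 5·(2/51) = 2/3.
E[X | Y = 2] = (2/3) / (14/51) = 17/7.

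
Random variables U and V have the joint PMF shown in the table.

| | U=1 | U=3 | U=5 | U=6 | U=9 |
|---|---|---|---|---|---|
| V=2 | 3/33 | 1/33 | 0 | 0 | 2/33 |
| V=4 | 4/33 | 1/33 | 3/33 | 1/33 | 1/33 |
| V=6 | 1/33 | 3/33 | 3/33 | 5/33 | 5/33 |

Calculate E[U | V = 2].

4

P(V = 2) = 2/11.
Summing U·P(U=x,V=y) over the conditioning event gives 8/11.
E[U | V = 2] = (8/11) / (2/11) = 4.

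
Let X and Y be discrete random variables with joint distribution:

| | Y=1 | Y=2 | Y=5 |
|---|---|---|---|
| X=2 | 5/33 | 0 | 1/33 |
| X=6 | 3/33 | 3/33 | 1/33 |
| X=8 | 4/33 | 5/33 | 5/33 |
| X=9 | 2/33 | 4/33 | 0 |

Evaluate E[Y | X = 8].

39/14

P(X = 8) = 14/33.
Σ Y·P over the event = 1·(4/33) + 2·(5/33) + 5·(5/33) = 13/11.
E[Y | X = 8] = (13/11) / (14/33) = 39/14.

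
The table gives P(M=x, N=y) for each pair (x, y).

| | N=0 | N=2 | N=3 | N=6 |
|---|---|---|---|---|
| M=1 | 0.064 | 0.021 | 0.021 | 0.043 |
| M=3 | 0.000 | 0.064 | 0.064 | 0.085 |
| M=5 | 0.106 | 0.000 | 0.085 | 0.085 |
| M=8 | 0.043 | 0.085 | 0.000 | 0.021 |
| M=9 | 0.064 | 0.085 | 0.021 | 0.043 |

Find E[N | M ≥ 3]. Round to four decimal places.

2.7991

P(M ≥ 3) = 0.851.
Summing N·P(M=x,N=y) over the conditioning event gives 2.382.
E[N | M ≥ 3] = (2.382) / (0.851) = 2.7991.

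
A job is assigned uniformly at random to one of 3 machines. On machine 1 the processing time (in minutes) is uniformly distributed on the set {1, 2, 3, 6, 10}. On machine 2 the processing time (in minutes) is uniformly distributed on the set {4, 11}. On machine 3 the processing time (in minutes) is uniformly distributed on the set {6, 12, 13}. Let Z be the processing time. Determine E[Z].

E[Z | machine 1] = (1+2+3+6+10)/5 = 22/5.
E[Z | machine 2] = (4+11)/2 = 15/2.
E[Z | machine 3] = (6+12+13)/3 = 31/3.
E[Z] = (1/3)·(22/5) + (1/3)·(15/2) + (1/3)·(31/3) = 667/90.

667/90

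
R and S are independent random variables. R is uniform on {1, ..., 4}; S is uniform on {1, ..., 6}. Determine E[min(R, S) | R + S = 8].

Outcomes with R + S = 8: (2,6), (3,5), (4,4), each with probability 1/24.
E[min(R, S) | R + S = 8] = (2 + 3 + 4) / 3 = 3.

3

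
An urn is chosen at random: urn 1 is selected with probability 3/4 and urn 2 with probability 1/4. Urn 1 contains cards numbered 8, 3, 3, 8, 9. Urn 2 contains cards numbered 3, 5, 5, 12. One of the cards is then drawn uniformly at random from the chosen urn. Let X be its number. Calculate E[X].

497/80

E[X | urn 1] = (8+3+3+8+9)/5 = 31/5.
E[X | urn 2] = (3+5+5+12)/4 = 25/4.
E[X] = (3/4)·(31/5) + (1/4)·(25/4) = 497/80.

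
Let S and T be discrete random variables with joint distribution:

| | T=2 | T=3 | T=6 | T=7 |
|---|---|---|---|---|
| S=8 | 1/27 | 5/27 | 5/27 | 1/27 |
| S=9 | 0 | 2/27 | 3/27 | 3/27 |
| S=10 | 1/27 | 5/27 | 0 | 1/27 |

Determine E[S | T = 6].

67/8

P(T = 6) = 8/27.
Σ S·P over the event = 8·(5/27) + 9·(3/27) = 67/27.
E[S | T = 6] = (67/27) / (8/27) = 67/8.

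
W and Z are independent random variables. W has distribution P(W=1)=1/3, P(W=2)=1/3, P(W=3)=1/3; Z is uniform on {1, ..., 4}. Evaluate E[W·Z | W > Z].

11/3

P(W > Z) = 1/4.
Summing WZ·P(x,y) over outcomes with W > Z gives 11/12.
E[W·Z | W > Z] = (11/12) / (1/4) = 11/3.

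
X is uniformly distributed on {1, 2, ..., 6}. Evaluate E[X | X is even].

Given X is even, X is equally likely to be any of {2, 4, 6}.
E[X | X is even] = (2 + 4 + 6) / 3 = 4.

4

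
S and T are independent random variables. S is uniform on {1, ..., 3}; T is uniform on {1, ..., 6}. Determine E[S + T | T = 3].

Outcomes with T = 3: (1,3), (2,3), (3,3), each with probability 1/18.
E[S + T | T = 3] = (4 + 5 + 6) / 3 = 5.

5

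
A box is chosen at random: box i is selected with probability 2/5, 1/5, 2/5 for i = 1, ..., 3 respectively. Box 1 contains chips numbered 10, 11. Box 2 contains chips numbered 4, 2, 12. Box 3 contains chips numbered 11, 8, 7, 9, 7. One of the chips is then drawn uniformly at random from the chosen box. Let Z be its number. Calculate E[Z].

E[Z | box 1] = (10+11)/2 = 21/2.
E[Z | box 2] = (4+2+12)/3 = 6.
E[Z | box 3] = (11+8+7+9+7)/5 = 42/5.
E[Z] = (2/5)·(21/2) + (1/5)·(6) + (2/5)·(42/5) = 219/25.

219/25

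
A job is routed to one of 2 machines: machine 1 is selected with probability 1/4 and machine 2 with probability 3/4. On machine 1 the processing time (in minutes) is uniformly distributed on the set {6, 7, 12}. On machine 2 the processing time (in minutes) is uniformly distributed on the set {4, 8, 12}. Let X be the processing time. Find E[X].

E[X | machine 1] = (6+7+12)/3 = 25/3.
E[X | machine 2] = (4+8+12)/3 = 8.
By the law of total expectation,
E[X] = (1/4)·(25/3) + (3/4)·(8) = 97/12.

97/12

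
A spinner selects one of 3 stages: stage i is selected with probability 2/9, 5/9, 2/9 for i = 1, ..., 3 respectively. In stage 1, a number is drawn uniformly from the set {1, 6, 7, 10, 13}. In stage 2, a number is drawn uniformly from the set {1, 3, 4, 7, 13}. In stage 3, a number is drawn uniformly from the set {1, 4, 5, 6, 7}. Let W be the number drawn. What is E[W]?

52/9

E[W | stage 1] = (1+6+7+10+13)/5 = 37/5.
E[W | stage 2] = (1+3+4+7+13)/5 = 28/5.
E[W | stage 3] = (1+4+5+6+7)/5 = 23/5.
By the law of total expectation,
E[W] = (2/9)·(37/5) + (5/9)·(28/5) + (2/9)·(23/5) = 52/9.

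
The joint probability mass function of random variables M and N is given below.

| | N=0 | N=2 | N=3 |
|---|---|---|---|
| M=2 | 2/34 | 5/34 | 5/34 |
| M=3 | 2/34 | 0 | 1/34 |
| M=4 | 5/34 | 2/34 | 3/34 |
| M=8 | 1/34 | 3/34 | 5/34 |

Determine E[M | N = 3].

65/14

P(N = 3) = 7/17.
Σ M·P over the event = 2·(5/34) + 3·(1/34) + 4·(3/34) + 8·(5/34) = 65/34.
E[M | N = 3] = (65/34) / (7/17) = 65/14.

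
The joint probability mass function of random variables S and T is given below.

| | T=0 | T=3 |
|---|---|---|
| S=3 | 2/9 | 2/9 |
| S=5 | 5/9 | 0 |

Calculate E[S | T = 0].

31/7

P(T = 0) = 7/9.
Σ S·P over the event = 3·(2/9) + 5·(5/9) = 31/9.
E[S | T = 0] = (31/9) / (7/9) = 31/7.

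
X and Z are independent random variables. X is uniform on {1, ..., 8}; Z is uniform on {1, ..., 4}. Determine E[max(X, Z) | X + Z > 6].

P(X + Z > 6) = 9/16.
Summing max(X,Z)·P(x,y) over outcomes with X + Z > 6 gives 111/32.
E[max(X, Z) | X + Z > 6] = (111/32) / (9/16) = 37/6.

37/6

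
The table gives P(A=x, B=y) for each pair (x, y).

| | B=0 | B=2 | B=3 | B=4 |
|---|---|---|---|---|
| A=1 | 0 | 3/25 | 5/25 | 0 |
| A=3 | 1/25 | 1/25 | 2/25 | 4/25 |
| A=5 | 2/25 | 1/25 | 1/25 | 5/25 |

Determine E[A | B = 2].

11/5

P(B = 2) = 1/5.
Σ A·P over the event = 1·(3/25) + 3·(1/25) + 5·(1/25) = 11/25.
E[A | B = 2] = (11/25) / (1/5) = 11/5.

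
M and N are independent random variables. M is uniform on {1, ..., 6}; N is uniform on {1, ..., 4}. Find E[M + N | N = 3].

P(N = 3) = 1/4.
Summing (M+N)·P(x,y) over outcomes with N = 3 gives 13/8.
E[M + N | N = 3] = (13/8) / (1/4) = 13/2.

13/2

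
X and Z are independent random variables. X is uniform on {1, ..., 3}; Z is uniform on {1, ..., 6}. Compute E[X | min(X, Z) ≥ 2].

5/2

P(min(X, Z) ≥ 2) = 5/9.
Summing X·P(x,y) over outcomes with min(X, Z) ≥ 2 gives 25/18.
E[X | min(X, Z) ≥ 2] = (25/18) / (5/9) = 5/2.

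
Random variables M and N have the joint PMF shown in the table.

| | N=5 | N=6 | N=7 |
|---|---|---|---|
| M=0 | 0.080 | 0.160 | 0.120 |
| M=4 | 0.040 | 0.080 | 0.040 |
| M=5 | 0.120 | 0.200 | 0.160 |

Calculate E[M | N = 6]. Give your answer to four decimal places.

P(N = 6) = 0.440.
Summing M·P(M=x,N=y) over the conditioning event gives 1.320.
E[M | N = 6] = (1.320) / (0.440) = 3.0000.

3.0000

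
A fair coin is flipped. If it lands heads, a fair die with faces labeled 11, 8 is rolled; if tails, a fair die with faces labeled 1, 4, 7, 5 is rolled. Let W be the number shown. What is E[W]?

55/8

E[W | heads] = (11+8)/2 = 19/2.
E[W | tails] = (1+4+7+5)/4 = 17/4.
By the law of total expectation,
E[W] = (1/2)·(19/2) + (1/2)·(17/4) = 55/8.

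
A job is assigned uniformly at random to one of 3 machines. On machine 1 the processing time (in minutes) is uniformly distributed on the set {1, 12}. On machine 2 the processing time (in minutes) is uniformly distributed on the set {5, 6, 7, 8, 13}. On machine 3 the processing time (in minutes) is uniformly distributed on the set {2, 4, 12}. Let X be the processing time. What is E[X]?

203/30

E[X | machine 1] = (1+12)/2 = 13/2.
E[X | machine 2] = (5+6+7+8+13)/5 = 39/5.
E[X | machine 3] = (2+4+12)/3 = 6.
E[X] = (1/3)·(13/2) + (1/3)·(39/5) + (1/3)·(6) = 203/30.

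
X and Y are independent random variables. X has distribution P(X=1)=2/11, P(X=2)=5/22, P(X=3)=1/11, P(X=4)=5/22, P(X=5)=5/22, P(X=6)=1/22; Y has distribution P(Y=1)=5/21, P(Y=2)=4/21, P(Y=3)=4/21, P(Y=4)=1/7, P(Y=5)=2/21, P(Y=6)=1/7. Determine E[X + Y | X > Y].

P(X > Y) = 103/231.
Summing (X+Y)·P(x,y) over outcomes with X > Y gives 640/231.
E[X + Y | X > Y] = (640/231) / (103/231) = 640/103.

640/103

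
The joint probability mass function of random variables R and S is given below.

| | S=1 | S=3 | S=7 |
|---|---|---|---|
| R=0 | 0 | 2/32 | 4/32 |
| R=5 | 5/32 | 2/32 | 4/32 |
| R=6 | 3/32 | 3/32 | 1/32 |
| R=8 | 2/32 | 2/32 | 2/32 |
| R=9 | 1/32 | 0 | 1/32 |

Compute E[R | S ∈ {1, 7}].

P(S ∈ {1, 7}) = 23/32.
Summing R·P(R=x,S=y) over the conditioning event gives 119/32.
E[R | S ∈ {1, 7}] = (119/32) / (23/32) = 119/23.

119/23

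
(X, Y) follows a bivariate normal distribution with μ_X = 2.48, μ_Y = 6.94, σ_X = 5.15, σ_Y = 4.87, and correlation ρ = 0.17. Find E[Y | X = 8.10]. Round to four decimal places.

The regression of Y on X has slope ρ·σ_Y/σ_X and passes through (μ_X, μ_Y).
E[Y | X=8.10] = 6.94 + (0.17)·(4.87/5.15)·(8.10 − (2.48)) = 6.94 + (0.16076)·(5.62) = 7.8435.

7.8435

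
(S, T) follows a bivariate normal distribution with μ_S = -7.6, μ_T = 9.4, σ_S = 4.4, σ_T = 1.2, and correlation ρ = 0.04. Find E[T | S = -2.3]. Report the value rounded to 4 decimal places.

9.4578

For a bivariate normal, E[T | S=x] = μ_T + ρ·(σ_T/σ_S)·(x − μ_S).
E[T | S=-2.3] = 9.4 + (0.04)·(1.2/4.4)·(-2.3 − (-7.6)) = 9.4 + (0.010909)·(5.3) = 9.4578.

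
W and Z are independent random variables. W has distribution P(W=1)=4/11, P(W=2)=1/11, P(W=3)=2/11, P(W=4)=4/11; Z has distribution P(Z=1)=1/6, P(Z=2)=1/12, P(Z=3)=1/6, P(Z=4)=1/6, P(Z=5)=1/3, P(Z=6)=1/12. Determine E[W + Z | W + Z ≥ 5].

P(W + Z ≥ 5) = 35/44.
Summing (W+Z)·P(x,y) over outcomes with W + Z ≥ 5 gives 367/66.
E[W + Z | W + Z ≥ 5] = (367/66) / (35/44) = 734/105.

734/105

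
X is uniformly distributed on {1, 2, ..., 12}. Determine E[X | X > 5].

9

Given X > 5, X is equally likely to be any of {6, 7, 8, 9, 10, 11, 12}.
E[X | X > 5] = (6 + 7 + 8 + 9 + 10 + 11 + 12) / 7 = 9.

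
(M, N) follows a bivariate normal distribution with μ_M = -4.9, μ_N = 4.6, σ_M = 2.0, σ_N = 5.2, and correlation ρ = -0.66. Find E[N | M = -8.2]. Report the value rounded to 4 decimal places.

The regression of N on M has slope ρ·σ_N/σ_M and passes through (μ_M, μ_N).
E[N | M=-8.2] = 4.6 + (-0.66)·(5.2/2.0)·(-8.2 − (-4.9)) = 4.6 + (-1.716)·(-3.3) = 10.2628.

10.2628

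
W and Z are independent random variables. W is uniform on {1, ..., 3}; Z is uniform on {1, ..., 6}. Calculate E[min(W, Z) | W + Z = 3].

1

Outcomes with W + Z = 3: (1,2), (2,1), each with probability 1/18.
E[min(W, Z) | W + Z = 3] = (1 + 1) / 2 = 1.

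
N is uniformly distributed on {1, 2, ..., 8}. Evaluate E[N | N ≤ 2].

Given N ≤ 2, N is equally likely to be any of {1, 2}.
E[N | N ≤ 2] = (1 + 2) / 2 = 3/2.

3/2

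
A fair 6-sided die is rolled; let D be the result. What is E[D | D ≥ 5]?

11/2

Given D ≥ 5, D is equally likely to be any of {5, 6}.
E[D | D ≥ 5] = (5 + 6) / 2 = 11/2.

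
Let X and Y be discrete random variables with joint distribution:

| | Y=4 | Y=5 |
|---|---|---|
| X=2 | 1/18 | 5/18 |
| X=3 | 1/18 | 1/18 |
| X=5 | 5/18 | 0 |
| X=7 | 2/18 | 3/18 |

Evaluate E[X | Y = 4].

P(Y = 4) = 1/2.
Σ X·P over the event = 2·(1/18) + 3·(1/18) + 5·(5/18) + 7·(2/18) = 22/9.
E[X | Y = 4] = (22/9) / (1/2) = 44/9.

44/9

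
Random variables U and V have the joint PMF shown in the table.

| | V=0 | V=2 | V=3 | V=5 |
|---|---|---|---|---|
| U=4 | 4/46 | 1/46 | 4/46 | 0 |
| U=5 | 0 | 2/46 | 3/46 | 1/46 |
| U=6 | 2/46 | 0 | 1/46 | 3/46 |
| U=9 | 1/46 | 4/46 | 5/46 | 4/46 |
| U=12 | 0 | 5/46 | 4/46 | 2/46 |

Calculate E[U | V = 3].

130/17

P(V = 3) = 17/46.
Σ U·P over the event = 4·(4/46) + 5·(3/46) + 6·(1/46) + 9·(5/46) + 12·(4/46) = 65/23.
E[U | V = 3] = (65/23) / (17/46) = 130/17.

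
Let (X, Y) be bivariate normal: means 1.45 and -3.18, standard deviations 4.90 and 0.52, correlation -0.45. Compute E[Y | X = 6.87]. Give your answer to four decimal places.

The regression of Y on X has slope ρ·σ_Y/σ_X and passes through (μ_X, μ_Y).
E[Y | X=6.87] = -3.18 + (-0.45)·(0.52/4.90)·(6.87 − (1.45)) = -3.18 + (-0.047755)·(5.42) = -3.4388.

-3.4388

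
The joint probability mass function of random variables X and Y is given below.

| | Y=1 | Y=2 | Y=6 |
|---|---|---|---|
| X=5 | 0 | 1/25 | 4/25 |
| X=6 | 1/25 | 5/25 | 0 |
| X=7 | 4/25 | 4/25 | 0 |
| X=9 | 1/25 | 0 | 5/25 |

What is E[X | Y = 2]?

63/10

P(Y = 2) = 2/5.
Σ X·P over the event = 5·(1/25) + 6·(5/25) + 7·(4/25) = 63/25.
E[X | Y = 2] = (63/25) / (2/5) = 63/10.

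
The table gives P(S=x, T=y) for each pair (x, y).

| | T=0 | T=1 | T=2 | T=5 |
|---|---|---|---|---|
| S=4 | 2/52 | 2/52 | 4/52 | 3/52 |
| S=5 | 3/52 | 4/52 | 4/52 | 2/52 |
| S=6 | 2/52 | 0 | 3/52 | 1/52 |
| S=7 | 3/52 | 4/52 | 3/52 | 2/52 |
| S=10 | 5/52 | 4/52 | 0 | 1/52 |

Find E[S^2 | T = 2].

P(T = 2) = 7/26.
Σ S^2·P over the event = 16·(4/52) + 25·(4/52) + 36·(3/52) + 49·(3/52) = 419/52.
E[S^2 | T = 2] = (419/52) / (7/26) = 419/14.

419/14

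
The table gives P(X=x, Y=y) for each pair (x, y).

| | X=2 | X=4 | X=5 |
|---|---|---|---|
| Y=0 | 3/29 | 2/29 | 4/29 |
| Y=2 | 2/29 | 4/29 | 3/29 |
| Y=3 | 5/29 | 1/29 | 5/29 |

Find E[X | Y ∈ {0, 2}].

23/6

P(Y ∈ {0, 2}) = 18/29.
Σ X·P over the event = 2·(3/29) + 2·(2/29) + 4·(2/29) + 4·(4/29) + 5·(4/29) + 5·(3/29) = 69/29.
E[X | Y ∈ {0, 2}] = (69/29) / (18/29) = 23/6.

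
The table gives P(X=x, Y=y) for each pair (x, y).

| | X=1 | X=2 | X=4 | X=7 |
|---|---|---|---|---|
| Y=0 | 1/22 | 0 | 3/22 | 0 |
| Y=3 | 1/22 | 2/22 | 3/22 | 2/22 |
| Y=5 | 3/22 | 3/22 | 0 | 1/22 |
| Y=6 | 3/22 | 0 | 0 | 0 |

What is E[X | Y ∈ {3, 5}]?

47/15

P(Y ∈ {3, 5}) = 15/22.
Summing X·P(X=x,Y=y) over the conditioning event gives 47/22.
E[X | Y ∈ {3, 5}] = (47/22) / (15/22) = 47/15.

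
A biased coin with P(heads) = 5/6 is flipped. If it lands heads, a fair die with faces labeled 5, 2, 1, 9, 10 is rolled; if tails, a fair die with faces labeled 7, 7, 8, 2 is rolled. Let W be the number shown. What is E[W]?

E[W | heads] = (5+2+1+9+10)/5 = 27/5.
E[W | tails] = (7+7+8+2)/4 = 6.
By the law of total expectation,
E[W] = (5/6)·(27/5) + (1/6)·(6) = 11/2.

11/2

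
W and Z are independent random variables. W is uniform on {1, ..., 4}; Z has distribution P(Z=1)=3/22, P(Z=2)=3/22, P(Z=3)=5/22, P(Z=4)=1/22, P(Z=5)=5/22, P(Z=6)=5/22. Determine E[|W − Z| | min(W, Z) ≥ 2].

97/57

P(min(W, Z) ≥ 2) = 57/88.
Summing |W−Z|·P(x,y) over outcomes with min(W, Z) ≥ 2 gives 97/88.
E[|W − Z| | min(W, Z) ≥ 2] = (97/88) / (57/88) = 97/57.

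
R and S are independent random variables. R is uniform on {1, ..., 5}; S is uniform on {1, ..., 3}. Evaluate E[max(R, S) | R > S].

P(R > S) = 3/5.
Summing max(R,S)·P(x,y) over outcomes with R > S gives 7/3.
E[max(R, S) | R > S] = (7/3) / (3/5) = 35/9.

35/9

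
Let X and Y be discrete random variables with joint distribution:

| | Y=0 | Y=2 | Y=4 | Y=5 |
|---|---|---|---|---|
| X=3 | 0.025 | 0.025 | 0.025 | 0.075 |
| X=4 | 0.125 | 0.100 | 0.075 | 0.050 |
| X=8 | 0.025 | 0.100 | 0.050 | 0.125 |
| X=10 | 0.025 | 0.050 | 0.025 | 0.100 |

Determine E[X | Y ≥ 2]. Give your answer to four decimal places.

P(Y ≥ 2) = 0.800.
Summing X·P(X=x,Y=y) over the conditioning event gives 5.225.
E[X | Y ≥ 2] = (5.225) / (0.800) = 6.5313.

6.5313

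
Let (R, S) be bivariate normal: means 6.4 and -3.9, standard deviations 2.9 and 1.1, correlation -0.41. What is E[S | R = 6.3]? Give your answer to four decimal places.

For a bivariate normal, E[S | R=x] = μ_S + ρ·(σ_S/σ_R)·(x − μ_R).
E[S | R=6.3] = -3.9 + (-0.41)·(1.1/2.9)·(6.3 − (6.4)) = -3.9 + (-0.15552)·(-0.1) = -3.8844.

-3.8844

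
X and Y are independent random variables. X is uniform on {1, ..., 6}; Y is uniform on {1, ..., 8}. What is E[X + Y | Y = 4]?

Outcomes with Y = 4: (1,4), (2,4), (3,4), (4,4), (5,4), (6,4), each with probability 1/48.
E[X + Y | Y = 4] = (5 + 6 + 7 + 8 + 9 + 10) / 6 = 15/2.

15/2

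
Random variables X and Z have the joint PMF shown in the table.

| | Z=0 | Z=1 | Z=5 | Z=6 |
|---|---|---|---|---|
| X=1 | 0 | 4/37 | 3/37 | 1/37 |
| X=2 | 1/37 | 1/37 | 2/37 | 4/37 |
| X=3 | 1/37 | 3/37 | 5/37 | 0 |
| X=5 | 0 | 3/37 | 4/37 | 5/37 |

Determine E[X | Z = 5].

P(Z = 5) = 14/37.
Summing X·P(X=x,Z=y) over the conditioning event gives 42/37.
E[X | Z = 5] = (42/37) / (14/37) = 3.

3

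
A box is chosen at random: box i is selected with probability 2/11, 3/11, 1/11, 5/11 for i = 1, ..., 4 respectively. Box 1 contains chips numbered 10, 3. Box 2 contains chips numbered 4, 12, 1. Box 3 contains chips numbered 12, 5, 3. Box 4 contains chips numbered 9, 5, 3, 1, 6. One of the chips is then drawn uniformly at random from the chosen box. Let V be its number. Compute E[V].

E[V | box 1] = (10+3)/2 = 13/2.
E[V | box 2] = (4+12+1)/3 = 17/3.
E[V | box 3] = (12+5+3)/3 = 20/3.
E[V | box 4] = (9+5+3+1+6)/5 = 24/5.
E[V] = (2/11)·(13/2) + (3/11)·(17/3) + (1/11)·(20/3) + (5/11)·(24/5) = 182/33.

182/33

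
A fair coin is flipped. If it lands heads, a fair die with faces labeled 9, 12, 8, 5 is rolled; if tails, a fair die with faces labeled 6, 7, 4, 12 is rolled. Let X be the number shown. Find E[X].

63/8

E[X | heads] = (9+12+8+5)/4 = 17/2.
E[X | tails] = (6+7+4+12)/4 = 29/4.
E[X] = (1/2)·(17/2) + (1/2)·(29/4) = 63/8.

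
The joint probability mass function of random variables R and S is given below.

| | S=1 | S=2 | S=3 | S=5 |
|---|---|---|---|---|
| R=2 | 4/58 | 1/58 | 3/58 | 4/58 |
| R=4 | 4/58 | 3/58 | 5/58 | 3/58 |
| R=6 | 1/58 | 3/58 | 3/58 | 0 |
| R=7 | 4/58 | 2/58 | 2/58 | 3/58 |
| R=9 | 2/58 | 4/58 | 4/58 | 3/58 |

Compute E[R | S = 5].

68/13

P(S = 5) = 13/58.
Σ R·P over the event = 2·(4/58) + 4·(3/58) + 7·(3/58) + 9·(3/58) = 34/29.
E[R | S = 5] = (34/29) / (13/58) = 68/13.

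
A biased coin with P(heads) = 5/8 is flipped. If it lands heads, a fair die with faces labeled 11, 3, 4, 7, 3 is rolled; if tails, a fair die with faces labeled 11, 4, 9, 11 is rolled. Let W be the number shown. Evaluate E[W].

E[W | heads] = (11+3+4+7+3)/5 = 28/5.
E[W | tails] = (11+4+9+11)/4 = 35/4.
By the law of total expectation,
E[W] = (5/8)·(28/5) + (3/8)·(35/4) = 217/32.

217/32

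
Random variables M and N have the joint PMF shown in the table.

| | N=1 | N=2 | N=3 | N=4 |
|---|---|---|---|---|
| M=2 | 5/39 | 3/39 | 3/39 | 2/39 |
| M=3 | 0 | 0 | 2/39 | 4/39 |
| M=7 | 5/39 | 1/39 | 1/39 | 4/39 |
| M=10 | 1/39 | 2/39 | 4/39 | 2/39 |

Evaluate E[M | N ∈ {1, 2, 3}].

49/9

P(N ∈ {1, 2, 3}) = 9/13.
Summing M·P(M=x,N=y) over the conditioning event gives 49/13.
E[M | N ∈ {1, 2, 3}] = (49/13) / (9/13) = 49/9.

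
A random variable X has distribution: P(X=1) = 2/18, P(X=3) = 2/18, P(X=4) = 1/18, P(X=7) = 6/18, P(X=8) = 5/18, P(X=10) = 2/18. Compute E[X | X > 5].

P(X > 5) = 13/18.
Σ over the event: 7·1/3 + 8·5/18 + 10·1/9 = 17/3.
E[X | X > 5] = (17/3) / (13/18) = 102/13.

102/13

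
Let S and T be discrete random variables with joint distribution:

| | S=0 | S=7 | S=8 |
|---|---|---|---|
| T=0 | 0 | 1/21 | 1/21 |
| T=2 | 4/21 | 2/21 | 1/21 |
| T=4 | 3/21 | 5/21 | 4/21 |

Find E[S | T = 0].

P(T = 0) = 2/21.
Σ S·P over the event = 7·(1/21) + 8·(1/21) = 5/7.
E[S | T = 0] = (5/7) / (2/21) = 15/2.

15/2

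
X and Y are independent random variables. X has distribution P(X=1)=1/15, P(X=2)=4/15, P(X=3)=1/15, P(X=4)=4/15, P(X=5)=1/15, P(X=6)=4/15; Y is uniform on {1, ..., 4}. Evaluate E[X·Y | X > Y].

403/38

P(X > Y) = 19/30.
Summing XY·P(x,y) over outcomes with X > Y gives 403/60.
E[X·Y | X > Y] = (403/60) / (19/30) = 403/38.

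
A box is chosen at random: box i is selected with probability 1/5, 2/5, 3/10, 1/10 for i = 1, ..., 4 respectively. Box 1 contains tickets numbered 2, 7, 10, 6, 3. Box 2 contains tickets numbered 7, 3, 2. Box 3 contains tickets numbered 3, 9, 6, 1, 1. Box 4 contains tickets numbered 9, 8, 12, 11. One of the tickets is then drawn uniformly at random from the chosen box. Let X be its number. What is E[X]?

123/25

E[X | box 1] = (2+7+10+6+3)/5 = 28/5.
E[X | box 2] = (7+3+2)/3 = 4.
E[X | box 3] = (3+9+6+1+1)/5 = 4.
E[X | box 4] = (9+8+12+11)/4 = 10.
E[X] = (1/5)·(28/5) + (2/5)·(4) + (3/10)·(4) + (1/10)·(10) = 123/25.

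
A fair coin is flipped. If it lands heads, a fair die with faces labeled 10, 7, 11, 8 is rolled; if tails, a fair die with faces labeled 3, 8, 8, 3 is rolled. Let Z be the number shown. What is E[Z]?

E[Z | heads] = (10+7+11+8)/4 = 9.
E[Z | tails] = (3+8+8+3)/4 = 11/2.
By the law of total expectation,
E[Z] = (1/2)·(9) + (1/2)·(11/2) = 29/4.

29/4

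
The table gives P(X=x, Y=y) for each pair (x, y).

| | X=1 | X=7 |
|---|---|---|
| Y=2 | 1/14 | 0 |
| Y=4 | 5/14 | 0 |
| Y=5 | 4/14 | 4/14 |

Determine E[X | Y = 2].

P(Y = 2) = 1/14.
Σ X·P over the event = 1·(1/14) = 1/14.
E[X | Y = 2] = (1/14) / (1/14) = 1.

1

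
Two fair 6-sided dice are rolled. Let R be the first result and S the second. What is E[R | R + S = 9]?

9/2

Outcomes with R + S = 9: (3,6), (4,5), (5,4), (6,3), each with probability 1/36.
E[R | R + S = 9] = (3 + 4 + 5 + 6) / 4 = 9/2.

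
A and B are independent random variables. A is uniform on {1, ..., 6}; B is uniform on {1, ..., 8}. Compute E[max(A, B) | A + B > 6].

203/33

P(A + B > 6) = 11/16.
Summing max(A,B)·P(x,y) over outcomes with A + B > 6 gives 203/48.
E[max(A, B) | A + B > 6] = (203/48) / (11/16) = 203/33.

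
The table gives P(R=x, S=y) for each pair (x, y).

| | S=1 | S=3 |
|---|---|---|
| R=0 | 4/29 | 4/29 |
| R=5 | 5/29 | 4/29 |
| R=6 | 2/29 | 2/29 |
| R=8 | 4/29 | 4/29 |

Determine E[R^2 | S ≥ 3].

P(S ≥ 3) = 14/29.
Σ R^2·P over the event = 0·(4/29) + 25·(4/29) + 36·(2/29) + 64·(4/29) = 428/29.
E[R^2 | S ≥ 3] = (428/29) / (14/29) = 214/7.

214/7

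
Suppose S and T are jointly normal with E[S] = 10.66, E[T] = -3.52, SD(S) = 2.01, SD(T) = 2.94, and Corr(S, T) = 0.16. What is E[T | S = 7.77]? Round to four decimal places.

-4.1963

For a bivariate normal, E[T | S=x] = μ_T + ρ·(σ_T/σ_S)·(x − μ_S).
E[T | S=7.77] = -3.52 + (0.16)·(2.94/2.01)·(7.77 − (10.66)) = -3.52 + (0.23403)·(-2.89) = -4.1963.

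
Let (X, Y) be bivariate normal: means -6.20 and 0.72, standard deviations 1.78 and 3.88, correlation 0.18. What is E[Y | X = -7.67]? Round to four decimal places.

For a bivariate normal, E[Y | X=x] = μ_Y + ρ·(σ_Y/σ_X)·(x − μ_X).
E[Y | X=-7.67] = 0.72 + (0.18)·(3.88/1.78)·(-7.67 − (-6.20)) = 0.72 + (0.39236)·(-1.47) = 0.1432.

0.1432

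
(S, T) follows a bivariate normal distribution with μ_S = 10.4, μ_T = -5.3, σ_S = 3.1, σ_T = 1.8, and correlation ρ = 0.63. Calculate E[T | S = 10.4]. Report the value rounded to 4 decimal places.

-5.3000

For a bivariate normal, E[T | S=x] = μ_T + ρ·(σ_T/σ_S)·(x − μ_S).
E[T | S=10.4] = -5.3 + (0.63)·(1.8/3.1)·(10.4 − (10.4)) = -5.3 + (0.36581)·(0) = -5.3000.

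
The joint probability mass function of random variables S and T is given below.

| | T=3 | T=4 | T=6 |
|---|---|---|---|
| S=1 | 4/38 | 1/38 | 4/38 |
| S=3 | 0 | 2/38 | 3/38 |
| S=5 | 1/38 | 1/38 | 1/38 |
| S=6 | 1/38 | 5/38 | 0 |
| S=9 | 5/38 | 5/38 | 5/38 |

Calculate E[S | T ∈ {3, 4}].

147/25

P(T ∈ {3, 4}) = 25/38.
Summing S·P(S=x,T=y) over the conditioning event gives 147/38.
E[S | T ∈ {3, 4}] = (147/38) / (25/38) = 147/25.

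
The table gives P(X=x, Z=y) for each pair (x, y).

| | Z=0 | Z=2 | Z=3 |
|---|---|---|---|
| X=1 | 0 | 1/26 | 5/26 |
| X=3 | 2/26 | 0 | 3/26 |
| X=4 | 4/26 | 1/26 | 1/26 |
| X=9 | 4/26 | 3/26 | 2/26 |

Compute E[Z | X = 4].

P(X = 4) = 3/13.
Σ Z·P over the event = 0·(4/26) + 2·(1/26) + 3·(1/26) = 5/26.
E[Z | X = 4] = (5/26) / (3/13) = 5/6.

5/6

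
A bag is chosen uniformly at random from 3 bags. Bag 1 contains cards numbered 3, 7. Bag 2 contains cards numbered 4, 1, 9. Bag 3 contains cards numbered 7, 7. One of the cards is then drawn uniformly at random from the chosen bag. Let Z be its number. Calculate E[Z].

50/9

E[Z | bag 1] = (3+7)/2 = 5.
E[Z | bag 2] = (4+1+9)/3 = 14/3.
E[Z | bag 3] = (7+7)/2 = 7.
By the law of total expectation,
E[Z] = (1/3)·(5) + (1/3)·(14/3) + (1/3)·(7) = 50/9.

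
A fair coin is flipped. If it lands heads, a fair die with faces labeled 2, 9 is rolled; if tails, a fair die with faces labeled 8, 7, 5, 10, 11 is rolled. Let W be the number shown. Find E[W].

E[W | heads] = (2+9)/2 = 11/2.
E[W | tails] = (8+7+5+10+11)/5 = 41/5.
E[W] = (1/2)·(11/2) + (1/2)·(41/5) = 137/20.

137/20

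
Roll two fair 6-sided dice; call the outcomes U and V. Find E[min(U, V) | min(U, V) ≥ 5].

21/4

P(min(U, V) ≥ 5) = 1/9.
Summing min(U,V)·P(x,y) over outcomes with min(U, V) ≥ 5 gives 7/12.
E[min(U, V) | min(U, V) ≥ 5] = (7/12) / (1/9) = 21/4.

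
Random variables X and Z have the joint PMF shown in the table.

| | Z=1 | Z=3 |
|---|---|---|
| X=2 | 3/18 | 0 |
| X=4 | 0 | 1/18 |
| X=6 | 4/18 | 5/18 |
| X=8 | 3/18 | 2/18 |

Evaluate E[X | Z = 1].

P(Z = 1) = 5/9.
Σ X·P over the event = 2·(3/18) + 6·(4/18) + 8·(3/18) = 3.
E[X | Z = 1] = (3) / (5/9) = 27/5.

27/5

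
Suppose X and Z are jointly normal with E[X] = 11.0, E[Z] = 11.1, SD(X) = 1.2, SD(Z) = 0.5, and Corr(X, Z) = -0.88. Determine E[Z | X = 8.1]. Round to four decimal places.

12.1633

For a bivariate normal, E[Z | X=x] = μ_Z + ρ·(σ_Z/σ_X)·(x − μ_X).
E[Z | X=8.1] = 11.1 + (-0.88)·(0.5/1.2)·(8.1 − (11.0)) = 11.1 + (-0.36667)·(-2.9) = 12.1633.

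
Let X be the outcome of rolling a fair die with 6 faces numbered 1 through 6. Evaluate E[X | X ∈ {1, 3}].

P(X ∈ {1, 3}) = 1/3.
Σ over the event: 1·1/6 + 3·1/6 = 2/3.
E[X | X ∈ {1, 3}] = (2/3) / (1/3) = 2.

2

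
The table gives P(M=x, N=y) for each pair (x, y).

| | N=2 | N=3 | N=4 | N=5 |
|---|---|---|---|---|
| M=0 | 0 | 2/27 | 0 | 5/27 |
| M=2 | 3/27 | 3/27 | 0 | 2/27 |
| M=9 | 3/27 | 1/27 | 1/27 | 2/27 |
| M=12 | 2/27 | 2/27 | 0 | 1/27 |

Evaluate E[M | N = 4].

9

P(N = 4) = 1/27.
Σ M·P over the event = 9·(1/27) = 1/3.
E[M | N = 4] = (1/3) / (1/27) = 9.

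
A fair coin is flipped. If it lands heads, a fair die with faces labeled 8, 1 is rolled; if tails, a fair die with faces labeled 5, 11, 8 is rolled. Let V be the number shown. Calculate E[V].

E[V | heads] = (8+1)/2 = 9/2.
E[V | tails] = (5+11+8)/3 = 8.
E[V] = (1/2)·(9/2) + (1/2)·(8) = 25/4.

25/4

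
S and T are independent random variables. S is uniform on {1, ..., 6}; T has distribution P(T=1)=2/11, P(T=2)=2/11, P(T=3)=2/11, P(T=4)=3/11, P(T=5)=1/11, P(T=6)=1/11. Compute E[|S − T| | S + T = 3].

P(S + T = 3) = 2/33.
Summing |S−T|·P(x,y) over outcomes with S + T = 3 gives 2/33.
E[|S − T| | S + T = 3] = (2/33) / (2/33) = 1.

1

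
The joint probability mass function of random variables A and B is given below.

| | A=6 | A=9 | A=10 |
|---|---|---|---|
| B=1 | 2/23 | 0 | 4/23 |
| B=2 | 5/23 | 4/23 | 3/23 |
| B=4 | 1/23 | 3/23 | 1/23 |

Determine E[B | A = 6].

2

P(A = 6) = 8/23.
Σ B·P over the event = 1·(2/23) + 2·(5/23) + 4·(1/23) = 16/23.
E[B | A = 6] = (16/23) / (8/23) = 2.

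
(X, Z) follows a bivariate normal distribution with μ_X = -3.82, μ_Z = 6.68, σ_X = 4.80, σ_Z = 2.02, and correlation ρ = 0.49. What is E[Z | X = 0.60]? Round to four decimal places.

E[Z | X=x] = μ_Z + ρ(σ_Z/σ_X)(x − μ_X) for jointly normal variables.
E[Z | X=0.60] = 6.68 + (0.49)·(2.02/4.80)·(0.60 − (-3.82)) = 6.68 + (0.20621)·(4.42) = 7.5914.

7.5914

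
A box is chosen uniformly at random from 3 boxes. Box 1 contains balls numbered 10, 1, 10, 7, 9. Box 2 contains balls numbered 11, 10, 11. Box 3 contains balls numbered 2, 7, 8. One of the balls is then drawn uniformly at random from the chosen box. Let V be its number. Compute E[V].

356/45

E[V | box 1] = (10+1+10+7+9)/5 = 37/5.
E[V | box 2] = (11+10+11)/3 = 32/3.
E[V | box 3] = (2+7+8)/3 = 17/3.
E[V] = (1/3)·(37/5) + (1/3)·(32/3) + (1/3)·(17/3) = 356/45.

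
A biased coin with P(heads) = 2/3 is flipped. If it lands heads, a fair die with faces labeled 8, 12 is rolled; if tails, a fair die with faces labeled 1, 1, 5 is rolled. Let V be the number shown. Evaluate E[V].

E[V | heads] = (8+12)/2 = 10.
E[V | tails] = (1+1+5)/3 = 7/3.
By the law of total expectation,
E[V] = (2/3)·(10) + (1/3)·(7/3) = 67/9.

67/9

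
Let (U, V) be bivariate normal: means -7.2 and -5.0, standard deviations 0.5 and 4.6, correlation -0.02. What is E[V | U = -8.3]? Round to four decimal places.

-4.7976

For a bivariate normal, E[V | U=x] = μ_V + ρ·(σ_V/σ_U)·(x − μ_U).
E[V | U=-8.3] = -5.0 + (-0.02)·(4.6/0.5)·(-8.3 − (-7.2)) = -5.0 + (-0.184)·(-1.1) = -4.7976.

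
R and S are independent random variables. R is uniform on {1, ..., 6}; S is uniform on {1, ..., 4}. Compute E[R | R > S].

32/7

P(R > S) = 7/12.
Summing R·P(x,y) over outcomes with R > S gives 8/3.
E[R | R > S] = (8/3) / (7/12) = 32/7.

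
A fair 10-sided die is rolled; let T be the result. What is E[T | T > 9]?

10

Given T > 9, T is equally likely to be any of {10}.
E[T | T > 9] = (10) / 1 = 10.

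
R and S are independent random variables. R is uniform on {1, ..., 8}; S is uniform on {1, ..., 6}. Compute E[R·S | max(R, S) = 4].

64/7

Outcomes with max(R, S) = 4: (1,4), (2,4), (3,4), (4,1), (4,2), (4,3), (4,4), each with probability 1/48.
E[R·S | max(R, S) = 4] = (4 + 8 + 12 + 4 + 8 + 12 + 16) / 7 = 64/7.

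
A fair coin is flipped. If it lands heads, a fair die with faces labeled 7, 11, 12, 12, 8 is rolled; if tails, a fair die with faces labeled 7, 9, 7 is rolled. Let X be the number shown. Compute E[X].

53/6

E[X | heads] = (7+11+12+12+8)/5 = 10.
E[X | tails] = (7+9+7)/3 = 23/3.
E[X] = (1/2)·(10) + (1/2)·(23/3) = 53/6.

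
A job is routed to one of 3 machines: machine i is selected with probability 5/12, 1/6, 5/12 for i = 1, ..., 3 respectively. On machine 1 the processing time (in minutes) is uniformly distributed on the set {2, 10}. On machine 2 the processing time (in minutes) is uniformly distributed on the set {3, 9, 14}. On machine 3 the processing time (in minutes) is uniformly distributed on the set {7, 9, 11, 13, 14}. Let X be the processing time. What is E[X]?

E[X | machine 1] = (2+10)/2 = 6.
E[X | machine 2] = (3+9+14)/3 = 26/3.
E[X | machine 3] = (7+9+11+13+14)/5 = 54/5.
By the law of total expectation,
E[X] = (5/12)·(6) + (1/6)·(26/3) + (5/12)·(54/5) = 76/9.

76/9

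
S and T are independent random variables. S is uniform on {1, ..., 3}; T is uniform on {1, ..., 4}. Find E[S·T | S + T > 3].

55/9

Outcomes with S + T > 3: (1,3), (1,4), (2,2), (2,3), (2,4), (3,1), (3,2), (3,3), (3,4), each with probability 1/12.
E[S·T | S + T > 3] = (3 + 4 + 4 + 6 + 8 + 3 + 6 + 9 + 12) / 9 = 55/9.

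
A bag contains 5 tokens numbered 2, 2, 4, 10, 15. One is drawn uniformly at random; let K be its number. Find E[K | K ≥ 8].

25/2

P(K ≥ 8) = 2/5.
Σ over the event: 10·1/5 + 15·1/5 = 5.
E[K | K ≥ 8] = (5) / (2/5) = 25/2.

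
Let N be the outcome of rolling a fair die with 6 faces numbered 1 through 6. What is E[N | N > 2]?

9/2

Given N > 2, N is equally likely to be any of {3, 4, 5, 6}.
E[N | N > 2] = (3 + 4 + 5 + 6) / 4 = 9/2.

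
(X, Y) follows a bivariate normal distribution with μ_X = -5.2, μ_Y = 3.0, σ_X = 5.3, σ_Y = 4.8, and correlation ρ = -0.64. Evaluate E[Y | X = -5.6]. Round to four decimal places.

3.2318

The regression of Y on X has slope ρ·σ_Y/σ_X and passes through (μ_X, μ_Y).
E[Y | X=-5.6] = 3.0 + (-0.64)·(4.8/5.3)·(-5.6 − (-5.2)) = 3.0 + (-0.57962)·(-0.4) = 3.2318.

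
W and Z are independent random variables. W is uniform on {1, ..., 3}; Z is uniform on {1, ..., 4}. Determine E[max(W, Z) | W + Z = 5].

10/3

Outcomes with W + Z = 5: (1,4), (2,3), (3,2), each with probability 1/12.
E[max(W, Z) | W + Z = 5] = (4 + 3 + 3) / 3 = 10/3.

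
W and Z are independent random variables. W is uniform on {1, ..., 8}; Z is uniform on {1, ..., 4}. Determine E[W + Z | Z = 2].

13/2

P(Z = 2) = 1/4.
Summing (W+Z)·P(x,y) over outcomes with Z = 2 gives 13/8.
E[W + Z | Z = 2] = (13/8) / (1/4) = 13/2.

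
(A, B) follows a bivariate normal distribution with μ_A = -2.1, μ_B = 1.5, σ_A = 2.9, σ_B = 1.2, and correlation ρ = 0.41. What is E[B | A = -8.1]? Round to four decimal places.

For a bivariate normal, E[B | A=x] = μ_B + ρ·(σ_B/σ_A)·(x − μ_A).
E[B | A=-8.1] = 1.5 + (0.41)·(1.2/2.9)·(-8.1 − (-2.1)) = 1.5 + (0.169655)·(-6) = 0.4821.

0.4821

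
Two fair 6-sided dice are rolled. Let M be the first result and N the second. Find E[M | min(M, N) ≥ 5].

11/2

Outcomes with min(M, N) ≥ 5: (5,5), (5,6), (6,5), (6,6), each with probability 1/36.
E[M | min(M, N) ≥ 5] = (5 + 5 + 6 + 6) / 4 = 11/2.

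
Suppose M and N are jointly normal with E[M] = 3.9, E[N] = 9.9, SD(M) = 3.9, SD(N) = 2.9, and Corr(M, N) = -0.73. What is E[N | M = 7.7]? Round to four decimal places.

The regression of N on M has slope ρ·σ_N/σ_M and passes through (μ_M, μ_N).
E[N | M=7.7] = 9.9 + (-0.73)·(2.9/3.9)·(7.7 − (3.9)) = 9.9 + (-0.54282)·(3.8) = 7.8373.

7.8373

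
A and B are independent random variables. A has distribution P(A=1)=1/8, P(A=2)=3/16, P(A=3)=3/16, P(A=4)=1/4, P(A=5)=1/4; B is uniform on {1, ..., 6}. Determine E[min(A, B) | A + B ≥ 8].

P(A + B ≥ 8) = 37/96.
Summing min(A,B)·P(x,y) over outcomes with A + B ≥ 8 gives 35/24.
E[min(A, B) | A + B ≥ 8] = (35/24) / (37/96) = 140/37.

140/37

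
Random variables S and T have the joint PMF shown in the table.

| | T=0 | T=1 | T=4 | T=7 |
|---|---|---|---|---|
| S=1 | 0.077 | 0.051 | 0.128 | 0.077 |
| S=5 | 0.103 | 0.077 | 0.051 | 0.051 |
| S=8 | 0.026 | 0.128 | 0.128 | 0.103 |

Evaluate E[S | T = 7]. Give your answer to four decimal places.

5.0043

P(T = 7) = 0.231.
Σ S·P over the event = 1·(0.077) + 5·(0.051) + 8·(0.103) = 1.156.
E[S | T = 7] = (1.156) / (0.231) = 5.0043.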